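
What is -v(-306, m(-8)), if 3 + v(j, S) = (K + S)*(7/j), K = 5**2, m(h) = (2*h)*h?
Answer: 13/2 ≈ 6.5000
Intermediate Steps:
m(h) = 2*h**2
K = 25
v(j, S) = -3 + 7*(25 + S)/j (v(j, S) = -3 + (25 + S)*(7/j) = -3 + 7*(25 + S)/j)
-v(-306, m(-8)) = -(175 - 3*(-306) + 7*(2*(-8)**2))/(-306) = -(-1)*(175 + 918 + 7*(2*64))/306 = -(-1)*(175 + 918 + 7*128)/306 = -(-1)*(175 + 918 + 896)/306 = -(-1)*1989/306 = -1*(-13/2) = 13/2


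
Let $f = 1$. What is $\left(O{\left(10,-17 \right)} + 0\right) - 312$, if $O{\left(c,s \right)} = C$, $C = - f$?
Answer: $-313$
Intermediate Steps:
$C = -1$ ($C = \left(-1\right) 1 = -1$)
$O{\left(c,s \right)} = -1$
$\left(O{\left(10,-17 \right)} + 0\right) - 312 = \left(-1 + 0\right) - 312 = -1 - 312 = -313$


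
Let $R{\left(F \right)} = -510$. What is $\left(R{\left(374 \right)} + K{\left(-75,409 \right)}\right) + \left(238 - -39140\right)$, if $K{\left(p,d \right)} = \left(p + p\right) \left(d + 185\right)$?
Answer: $-50232$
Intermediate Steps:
$K{\left(p,d \right)} = 2 p \left(185 + d\right)$
$\left(R{\left(374 \right)} + K{\left(-75,409 \right)}\right) + \left(238 - -39140\right) = \left(-510 + 2 \left(-75\right) \left(185 + 409\right)\right) + \left(238 - -39140\right) = \left(-510 + 2 \left(-75\right) 594\right) + \left(238 + 39140\right) = \left(-510 - 89100\right) + 39378 = -89610 + 39378 = -50232$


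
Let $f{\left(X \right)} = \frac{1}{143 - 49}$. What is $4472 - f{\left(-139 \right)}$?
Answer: $\frac{420367}{94} \approx 4472.0$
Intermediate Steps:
$f{\left(X \right)} = \frac{1}{94}$
$4472 - f{\left(-139 \right)} = 4472 - \frac{1}{94} = \frac{420367}{94}$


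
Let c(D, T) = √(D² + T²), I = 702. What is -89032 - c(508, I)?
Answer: -89032 - 2*√187717 ≈ -89899.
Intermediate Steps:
-89032 - c(508, I) = -89032 - √(508² + 702²) = -89032 - √(258064 + 492804) = -89032 - √750868 = -89032 - 2*√187717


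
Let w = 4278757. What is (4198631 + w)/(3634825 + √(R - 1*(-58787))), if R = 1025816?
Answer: 5135636972850/2201991949337 - 1412898*√1084603/2201991949337 ≈ 2.3316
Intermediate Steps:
(4198631 + w)/(3634825 + √(R - 1*(-58787))) = (4198631 + 4278757)/(3634825 + √(1025816 - 1*(-58787))) = 8477388/(3634825 + √(1025816 + 58787)) = 8477388/(3634825 + √1084603)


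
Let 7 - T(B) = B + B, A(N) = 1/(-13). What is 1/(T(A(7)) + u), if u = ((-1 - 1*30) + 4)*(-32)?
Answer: 13/11325 ≈ 0.0011479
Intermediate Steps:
A(N) = -1/13
u = 864 (u = ((-1 - 30) + 4)*(-32) = (-31 + 4)*(-32) = -27*(-32) = 864)
T(B) = 7 - 2*B (T(B) = 7 - (B + B) = 7 - 2*B)
1/(T(A(7)) + u) = 1/((7 - 2*(-1/13)) + 864) = 1/((7 + 2/13) + 864) = 1/(93/13 + 864) = 1/(11325/13) = 13/11325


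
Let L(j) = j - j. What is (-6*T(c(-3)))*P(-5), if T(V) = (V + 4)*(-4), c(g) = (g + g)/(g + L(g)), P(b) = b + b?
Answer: -1440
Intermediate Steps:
P(b) = 2*b
L(j) = 0
c(g) = 2 (c(g) = (g + g)/(g + 0) = (2*g)/g = 2)
T(V) = -16 - 4*V (T(V) = (4 + V)*(-4) = -16 - 4*V)
(-6*T(c(-3)))*P(-5) = (-6*(-16 - 4*2))*(2*(-5)) = -6*(-16 - 8)*(-10) = -6*(-24)*(-10) = 144*(-10) = -1440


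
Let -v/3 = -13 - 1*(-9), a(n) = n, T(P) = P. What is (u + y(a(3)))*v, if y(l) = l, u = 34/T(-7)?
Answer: -156/7 ≈ -22.286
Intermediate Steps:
u = -34/7 (u = 34/(-7) = 34*(-⅐) = -34/7 ≈ -4.8571)
v = 12 (v = -3*(-13 - 1*(-9)) = -3*(-13 + 9) = -3*(-4) = 12)
(u + y(a(3)))*v = (-34/7 + 3)*12 = -13/7*12 = -156/7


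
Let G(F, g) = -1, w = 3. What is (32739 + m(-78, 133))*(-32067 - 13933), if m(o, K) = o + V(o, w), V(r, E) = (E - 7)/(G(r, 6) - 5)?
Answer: -4507310000/3 ≈ -1.5024e+9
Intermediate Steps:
V(r, E) = 7/6 - E/6 (V(r, E) = (E - 7)/(-1 - 5) = (-7 + E)/(-6) = (-7 + E)*(-⅙) = 7/6 - E/6)
m(o, K) = ⅔ + o (m(o, K) = o + (7/6 - ⅙*3) = o + (7/6 - ½) = o + ⅔ = ⅔ + o)
(32739 + m(-78, 133))*(-32067 - 13933) = (32739 + (⅔ - 78))*(-32067 - 13933) = (32739 - 232/3)*(-46000) = (97985/3)*(-46000) = -4507310000/3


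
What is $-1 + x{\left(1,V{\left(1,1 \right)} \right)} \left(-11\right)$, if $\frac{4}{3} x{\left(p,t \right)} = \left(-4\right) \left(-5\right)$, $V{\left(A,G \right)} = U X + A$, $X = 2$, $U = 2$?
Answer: $-166$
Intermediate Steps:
$V{\left(A,G \right)} = 4 + A$ ($V{\left(A,G \right)} = 2 \cdot 2 + A = 4 + A$)
$x{\left(p,t \right)} = 15$ ($x{\left(p,t \right)} = \frac{3 \left(\left(-4\right) \left(-5\right)\right)}{4} = \frac{3}{4} \cdot 20 = 15$)
$-1 + x{\left(1,V{\left(1,1 \right)} \right)} \left(-11\right) = -1 + 15 \left(-11\right) = -1 - 165 = -166$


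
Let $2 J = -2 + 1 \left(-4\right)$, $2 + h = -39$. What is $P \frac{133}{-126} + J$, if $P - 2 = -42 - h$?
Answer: $- \frac{73}{18} \approx -4.0556$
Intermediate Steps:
$h = -41$ ($h = -2 - 39 = -41$)
$P = 1$ ($P = 2 - 1 = 1$)
$J = -3$ ($J = \frac{-2 + 1 \left(-4\right)}{2} = \frac{-2 - 4}{2} = \frac{1}{2} \left(-6\right) = -3$)
$P \frac{133}{-126} + J = 1 \frac{133}{-126} - 3 = 1 \cdot 133 \left(- \frac{1}{126}\right) - 3 = 1 \left(- \frac{19}{18}\right) - 3 = - \frac{19}{18} - 3 = - \frac{73}{18}$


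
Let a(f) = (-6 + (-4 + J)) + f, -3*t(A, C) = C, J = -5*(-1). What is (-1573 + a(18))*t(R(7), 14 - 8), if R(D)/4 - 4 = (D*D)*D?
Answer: 3120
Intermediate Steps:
J = 5
R(D) = 16 + 4*D³ (R(D) = 16 + 4*((D*D)*D) = 16 + 4*(D²*D) = 16 + 4*D³)
t(A, C) = -C/3
a(f) = -5 + f (a(f) = (-6 + (-4 + 5)) + f = (-6 + 1) + f = -5 + f)
(-1573 + a(18))*t(R(7), 14 - 8) = (-1573 + (-5 + 18))*(-(14 - 8)/3) = (-1573 + 13)*(-⅓*6) = -1560*(-2) = 3120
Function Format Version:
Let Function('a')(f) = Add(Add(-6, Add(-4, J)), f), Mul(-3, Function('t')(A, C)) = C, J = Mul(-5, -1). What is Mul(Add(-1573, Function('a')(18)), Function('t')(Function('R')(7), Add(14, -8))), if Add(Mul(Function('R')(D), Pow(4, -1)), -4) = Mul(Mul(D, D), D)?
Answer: 3120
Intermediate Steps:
J = 5
Function('R')(D) = Add(16, Mul(4, Pow(D, 3))) (Function('R')(D) = Add(16, Mul(4, Mul(Mul(D, D), D))) = Add(16, Mul(4, Mul(Pow(D, 2), D))) = Add(16, Mul(4, Pow(D, 3))))
Function('t')(A, C) = Mul(Rational(-1, 3), C)
Function('a')(f) = Add(-5, f) (Function('a')(f) = Add(Add(-6, Add(-4, 5)), f) = Add(Add(-6, 1), f) = Add(-5, f))
Mul(Add(-1573, Function('a')(18)), Function('t')(Function('R')(7), Add(14, -8))) = Mul(Add(-1573, Add(-5, 18)), Mul(Rational(-1, 3), Add(14, -8))) = Mul(Add(-1573, 13), Mul(Rational(-1, 3), 6)) = Mul(-1560, -2) = 3120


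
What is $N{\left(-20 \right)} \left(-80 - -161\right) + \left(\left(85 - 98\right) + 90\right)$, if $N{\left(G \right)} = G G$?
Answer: $32477$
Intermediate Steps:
$N{\left(G \right)} = G^{2}$
$N{\left(-20 \right)} \left(-80 - -161\right) + \left(\left(85 - 98\right) + 90\right) = \left(-20\right)^{2} \left(-80 - -161\right) + \left(\left(85 - 98\right) + 90\right) = 400 \left(-80 + 161\right) + \left(-13 + 90\right) = 400 \cdot 81 + 77 = 32400 + 77 = 32477$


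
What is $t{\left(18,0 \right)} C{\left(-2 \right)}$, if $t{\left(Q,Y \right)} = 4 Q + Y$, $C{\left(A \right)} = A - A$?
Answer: $0$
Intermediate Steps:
$C{\left(A \right)} = 0$
$t{\left(Q,Y \right)} = Y + 4 Q$
$t{\left(18,0 \right)} C{\left(-2 \right)} = \left(0 + 4 \cdot 18\right) 0 = \left(0 + 72\right) 0 = 72 \cdot 0 = 0$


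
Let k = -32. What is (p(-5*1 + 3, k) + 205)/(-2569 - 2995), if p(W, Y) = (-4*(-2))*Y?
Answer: 51/5564 ≈ 0.0091661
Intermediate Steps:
p(W, Y) = 8*Y
(p(-5*1 + 3, k) + 205)/(-2569 - 2995) = (8*(-32) + 205)/(-2569 - 2995) = (-256 + 205)/(-5564) = -51*(-1/5564) = 51/5564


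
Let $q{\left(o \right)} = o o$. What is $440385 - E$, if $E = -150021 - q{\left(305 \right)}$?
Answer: $683431$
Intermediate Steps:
$q{\left(o \right)} = o^{2}$
$E = -243046$ ($E = -150021 - 305^{2} = -150021 - 93025 = -243046$)
$440385 - E = 440385 - -243046 = 440385 + 243046 = 683431$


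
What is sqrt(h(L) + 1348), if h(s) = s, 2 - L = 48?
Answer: sqrt(1302) ≈ 36.083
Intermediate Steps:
L = -46 (L = 2 - 1*48 = 2 - 48 = -46)
sqrt(h(L) + 1348) = sqrt(-46 + 1348) = sqrt(1302)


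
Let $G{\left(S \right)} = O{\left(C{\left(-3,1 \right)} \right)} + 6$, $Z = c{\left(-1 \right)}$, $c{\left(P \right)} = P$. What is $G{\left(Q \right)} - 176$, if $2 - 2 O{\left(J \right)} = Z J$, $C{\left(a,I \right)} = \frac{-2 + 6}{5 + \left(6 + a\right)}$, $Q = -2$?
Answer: $- \frac{675}{4} \approx -168.75$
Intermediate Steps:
$Z = -1$
$C{\left(a,I \right)} = \frac{4}{11 + a}$
$O{\left(J \right)} = 1 + \frac{J}{2}$ ($O{\left(J \right)} = 1 - \frac{\left(-1\right) J}{2} = 1 + \frac{J}{2}$)
$G{\left(S \right)} = \frac{29}{4}$ ($G{\left(S \right)} = \left(1 + \frac{4 \frac{1}{11 - 3}}{2}\right) + 6 = \left(1 + \frac{4 \cdot \frac{1}{8}}{2}\right) + 6 = \left(1 + \frac{1}{2} \cdot \frac{1}{2}\right) + 6 = \left(1 + \frac{1}{4}\right) + 6 = \frac{5}{4} + 6 = \frac{29}{4}$)
$G{\left(Q \right)} - 176 = \frac{29}{4} - 176 = - \frac{675}{4}$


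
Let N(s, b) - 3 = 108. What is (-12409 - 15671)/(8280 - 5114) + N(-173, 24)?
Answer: 161673/1583 ≈ 102.13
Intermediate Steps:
N(s, b) = 111 (N(s, b) = 3 + 108 = 111)
(-12409 - 15671)/(8280 - 5114) + N(-173, 24) = (-12409 - 15671)/(8280 - 5114) + 111 = -28080/3166 + 111 = -28080*1/3166 + 111 = -14040/1583 + 111 = 161673/1583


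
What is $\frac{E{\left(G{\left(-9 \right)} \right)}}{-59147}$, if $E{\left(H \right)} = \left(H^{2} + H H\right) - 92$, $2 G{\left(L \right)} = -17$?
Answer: $- \frac{105}{118294} \approx -0.00088762$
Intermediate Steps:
$G{\left(L \right)} = - \frac{17}{2}$ ($G{\left(L \right)} = \frac{1}{2} \left(-17\right) = - \frac{17}{2}$)
$E{\left(H \right)} = -92 + 2 H^{2}$ ($E{\left(H \right)} = \left(H^{2} + H^{2}\right) - 92 = 2 H^{2} - 92 = -92 + 2 H^{2}$)
$\frac{E{\left(G{\left(-9 \right)} \right)}}{-59147} = \frac{-92 + 2 \left(- \frac{17}{2}\right)^{2}}{-59147} = \left(-92 + 2 \cdot \frac{289}{4}\right) \left(- \frac{1}{59147}\right) = \left(-92 + \frac{289}{2}\right) \left(- \frac{1}{59147}\right) = \frac{105}{2} \left(- \frac{1}{59147}\right) = - \frac{105}{118294}$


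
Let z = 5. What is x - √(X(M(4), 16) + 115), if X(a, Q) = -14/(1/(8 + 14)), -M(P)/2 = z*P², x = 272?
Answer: 272 - I*√193 ≈ 272.0 - 13.892*I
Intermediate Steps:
M(P) = -10*P²
X(a, Q) = -308 (X(a, Q) = -14/(1/22) = -14/1/22 = -14*22 = -308)
x - √(X(M(4), 16) + 115) = 272 - √(-308 + 115) = 272 - √(-193) = 272 - I*√193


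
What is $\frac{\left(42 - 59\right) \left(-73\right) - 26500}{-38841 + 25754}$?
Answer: $\frac{25259}{13087} \approx 1.9301$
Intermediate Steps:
$\frac{\left(42 - 59\right) \left(-73\right) - 26500}{-38841 + 25754} = \frac{\left(-17\right) \left(-73\right) - 26500}{-13087} = \left(1241 - 26500\right) \left(- \frac{1}{13087}\right) = \left(-25259\right) \left(- \frac{1}{13087}\right) = \frac{25259}{13087}$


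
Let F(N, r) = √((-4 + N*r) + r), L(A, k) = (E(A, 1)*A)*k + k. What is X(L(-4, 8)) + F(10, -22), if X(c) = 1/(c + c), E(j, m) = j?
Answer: 1/272 + I*√246 ≈ 0.0036765 + 15.684*I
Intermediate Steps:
L(A, k) = k + k*A² (L(A, k) = (A*A)*k + k = A²*k + k = k*A² + k = k + k*A²)
F(N, r) = √(-4 + r + N*r)
X(c) = 1/(2*c)
X(L(-4, 8)) + F(10, -22) = 1/(2*((8*(1 + (-4)²)))) + √(-4 - 22 + 10*(-22)) = 1/(2*((8*(1 + 16)))) + √(-4 - 22 - 220) = 1/(2*((8*17))) + √(-246) = (½)/136 + I*√246 = (½)*(1/136) + I*√246 = 1/272 + I*√246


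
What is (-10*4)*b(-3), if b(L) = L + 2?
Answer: 40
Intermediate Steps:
b(L) = 2 + L
(-10*4)*b(-3) = (-10*4)*(2 - 3) = -40*(-1) = 40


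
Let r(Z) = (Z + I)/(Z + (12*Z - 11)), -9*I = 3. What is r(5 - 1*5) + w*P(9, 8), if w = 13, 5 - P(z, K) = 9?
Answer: -1715/33 ≈ -51.970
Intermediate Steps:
I = -⅓ (I = -⅑*3 = -⅓ ≈ -0.33333)
P(z, K) = -4 (P(z, K) = 5 - 1*9 = 5 - 9 = -4)
r(Z) = (-⅓ + Z)/(-11 + 13*Z) (r(Z) = (Z - ⅓)/(Z + (12*Z - 11)) = (-⅓ + Z)/(Z + (-11 + 12*Z)) = (-⅓ + Z)/(-11 + 13*Z))
r(5 - 1*5) + w*P(9, 8) = (-1 + 3*(5 - 1*5))/(3*(-11 + 13*(5 - 1*5))) + 13*(-4) = (-1 + 3*(5 - 5))/(3*(-11 + 13*(5 - 5))) - 52 = (-1 + 3*0)/(3*(-11 + 13*0)) - 52 = (-1 + 0)/(3*(-11 + 0)) - 52 = (⅓)*(-1)/(-11) - 52 = (⅓)*(-1/11)*(-1) - 52 = 1/33 - 52 = -1715/33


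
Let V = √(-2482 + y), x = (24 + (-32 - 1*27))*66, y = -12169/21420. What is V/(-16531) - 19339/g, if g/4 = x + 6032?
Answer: -19339/14888 - I*√31640082355/59015670 ≈ -1.299 - 0.0030141*I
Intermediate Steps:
y = -12169/21420 (y = -12169*1/21420 = -12169/21420 ≈ -0.56811)
x = -2310 (x = (24 + (-32 - 27))*66 = (24 - 59)*66 = -35*66 = -2310)
V = I*√31640082355/3570 (V = √(-2482 - 12169/21420) = √(-53176609/21420) = I*√31640082355/3570 ≈ 49.825*I)
g = 14888 (g = 4*(-2310 + 6032) = 4*3722 = 14888)
V/(-16531) - 19339/g = (I*√31640082355/3570)/(-16531) - 19339/14888 = (I*√31640082355/3570)*(-1/16531) - 19339*1/14888 = -I*√31640082355/59015670 - 19339/14888 = -19339/14888 - I*√31640082355/59015670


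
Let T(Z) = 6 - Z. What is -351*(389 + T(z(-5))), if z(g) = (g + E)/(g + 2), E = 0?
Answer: -138060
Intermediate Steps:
z(g) = g/(2 + g) (z(g) = (g + 0)/(g + 2) = g/(2 + g))
-351*(389 + T(z(-5))) = -351*(389 + (6 - (-5)/(2 - 5))) = -351*(389 + (6 - (-5)/(-3))) = -351*(389 + (6 - (-5)*(-1)/3)) = -351*(389 + (6 - 1*5/3)) = -351*(389 + (6 - 5/3)) = -351*(389 + 13/3) = -351*1180/3 = -138060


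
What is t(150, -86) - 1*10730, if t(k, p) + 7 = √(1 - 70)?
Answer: -10737 + I*√69 ≈ -10737.0 + 8.3066*I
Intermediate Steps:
t(k, p) = -7 + I*√69 (t(k, p) = -7 + √(1 - 70) = -7 + √(-69) = -7 + I*√69)
t(150, -86) - 1*10730 = (-7 + I*√69) - 1*10730 = (-7 + I*√69) - 10730 = -10737 + I*√69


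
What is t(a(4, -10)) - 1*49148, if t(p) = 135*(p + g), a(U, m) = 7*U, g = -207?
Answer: -73313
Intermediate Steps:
t(p) = -27945 + 135*p (t(p) = 135*(p - 207) = 135*(-207 + p) = -27945 + 135*p)
t(a(4, -10)) - 1*49148 = (-27945 + 135*(7*4)) - 1*49148 = (-27945 + 135*28) - 49148 = (-27945 + 3780) - 49148 = -24165 - 49148 = -73313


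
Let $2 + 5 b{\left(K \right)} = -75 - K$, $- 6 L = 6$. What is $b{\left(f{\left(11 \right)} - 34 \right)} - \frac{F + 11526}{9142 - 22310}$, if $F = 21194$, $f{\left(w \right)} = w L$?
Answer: $- \frac{16111}{4115} \approx -3.9152$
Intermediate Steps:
$L = -1$ ($L = \left(- \frac{1}{6}\right) 6 = -1$)
$f{\left(w \right)} = - w$ ($f{\left(w \right)} = w \left(-1\right) = - w$)
$b{\left(K \right)} = - \frac{77}{5} - \frac{K}{5}$ ($b{\left(K \right)} = - \frac{2}{5} + \frac{-75 - K}{5} = - \frac{2}{5} - \left(15 + \frac{K}{5}\right) = - \frac{77}{5} - \frac{K}{5}$)
$b{\left(f{\left(11 \right)} - 34 \right)} - \frac{F + 11526}{9142 - 22310} = \left(- \frac{77}{5} - \frac{\left(-1\right) 11 - 34}{5}\right) - \frac{21194 + 11526}{9142 - 22310} = \left(- \frac{77}{5} - \frac{-11 - 34}{5}\right) - \frac{32720}{-13168} = \left(- \frac{77}{5} - -9\right) - 32720 \left(- \frac{1}{13168}\right) = \left(- \frac{77}{5} + 9\right) - - \frac{2045}{823} = - \frac{32}{5} + \frac{2045}{823} = - \frac{16111}{4115}$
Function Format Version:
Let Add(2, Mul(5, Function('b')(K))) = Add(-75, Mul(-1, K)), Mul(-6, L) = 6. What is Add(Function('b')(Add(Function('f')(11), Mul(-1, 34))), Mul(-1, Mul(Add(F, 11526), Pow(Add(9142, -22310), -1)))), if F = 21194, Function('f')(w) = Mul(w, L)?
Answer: Rational(-16111, 4115) ≈ -3.9152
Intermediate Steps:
L = -1 (L = Mul(Rational(-1, 6), 6) = -1)
Function('f')(w) = Mul(-1, w) (Function('f')(w) = Mul(w, -1) = Mul(-1, w))
Function('b')(K) = Add(Rational(-77, 5), Mul(Rational(-1, 5), K)) (Function('b')(K) = Add(Rational(-2, 5), Mul(Rational(1, 5), Add(-75, Mul(-1, K)))) = Add(Rational(-2, 5), Add(-15, Mul(Rational(-1, 5), K))) = Add(Rational(-77, 5), Mul(Rational(-1, 5), K)))
Add(Function('b')(Add(Function('f')(11), Mul(-1, 34))), Mul(-1, Mul(Add(F, 11526), Pow(Add(9142, -22310), -1)))) = Add(Add(Rational(-77, 5), Mul(Rational(-1, 5), Add(Mul(-1, 11), Mul(-1, 34)))), Mul(-1, Mul(Add(21194, 11526), Pow(Add(9142, -22310), -1)))) = Add(Add(Rational(-77, 5), Mul(Rational(-1, 5), Add(-11, -34))), Mul(-1, Mul(32720, Pow(-13168, -1)))) = Add(Add(Rational(-77, 5), Mul(Rational(-1, 5), -45)), Mul(-1, Mul(32720, Rational(-1, 13168)))) = Add(Add(Rational(-77, 5), 9), Mul(-1, Rational(-2045, 823))) = Add(Rational(-32, 5), Rational(2045, 823)) = Rational(-16111, 4115)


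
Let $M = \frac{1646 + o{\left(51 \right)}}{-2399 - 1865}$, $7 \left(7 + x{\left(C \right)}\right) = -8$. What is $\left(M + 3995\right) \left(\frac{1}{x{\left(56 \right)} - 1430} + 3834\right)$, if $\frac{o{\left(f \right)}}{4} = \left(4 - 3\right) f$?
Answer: $\frac{328706971137465}{21462844} \approx 1.5315 \cdot 10^{7}$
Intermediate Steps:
$x{\left(C \right)} = - \frac{57}{7}$ ($x{\left(C \right)} = -7 + \frac{1}{7} \left(-8\right) = -7 - \frac{8}{7} = - \frac{57}{7}$)
$o{\left(f \right)} = 4 f$ ($o{\left(f \right)} = 4 \left(4 - 3\right) f = 4 \cdot 1 f = 4 f$)
$M = - \frac{925}{2132}$ ($M = \frac{1646 + 4 \cdot 51}{-2399 - 1865} = \frac{1646 + 204}{-4264} = 1850 \left(- \frac{1}{4264}\right) = - \frac{925}{2132} \approx -0.43387$)
$\left(M + 3995\right) \left(\frac{1}{x{\left(56 \right)} - 1430} + 3834\right) = \left(- \frac{925}{2132} + 3995\right) \left(\frac{1}{- \frac{57}{7} - 1430} + 3834\right) = \frac{8516415 \left(\frac{1}{- \frac{10067}{7}} + 3834\right)}{2132} = \frac{8516415 \left(- \frac{7}{10067} + 3834\right)}{2132} = \frac{8516415}{2132} \cdot \frac{38596871}{10067} = \frac{328706971137465}{21462844}$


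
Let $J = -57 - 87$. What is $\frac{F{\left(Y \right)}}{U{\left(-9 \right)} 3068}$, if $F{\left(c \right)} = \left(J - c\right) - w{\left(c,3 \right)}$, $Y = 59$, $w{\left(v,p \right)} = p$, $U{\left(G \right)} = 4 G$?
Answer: $\frac{103}{55224} \approx 0.0018651$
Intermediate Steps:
$J = -144$
$F{\left(c \right)} = -147 - c$ ($F{\left(c \right)} = \left(-144 - c\right) - 3 = -147 - c$)
$\frac{F{\left(Y \right)}}{U{\left(-9 \right)} 3068} = \frac{-147 - 59}{4 \left(-9\right) 3068} = \frac{-147 - 59}{\left(-36\right) 3068} = - \frac{206}{-110448} = \left(-206\right) \left(- \frac{1}{110448}\right) = \frac{103}{55224}$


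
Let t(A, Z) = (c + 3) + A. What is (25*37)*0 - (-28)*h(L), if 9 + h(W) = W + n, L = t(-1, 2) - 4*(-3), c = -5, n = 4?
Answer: 112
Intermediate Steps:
t(A, Z) = -2 + A (t(A, Z) = (-5 + 3) + A = -2 + A)
L = 9 (L = (-2 - 1) - 4*(-3) = -3 + 12 = 9)
h(W) = -5 + W (h(W) = -9 + (W + 4) = -9 + (4 + W) = -5 + W)
(25*37)*0 - (-28)*h(L) = (25*37)*0 - (-28)*(-5 + 9) = 925*0 - (-28)*4 = 0 - 1*(-112) = 0 + 112 = 112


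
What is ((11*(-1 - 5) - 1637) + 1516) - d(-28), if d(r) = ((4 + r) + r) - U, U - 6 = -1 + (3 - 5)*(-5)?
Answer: -120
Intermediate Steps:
U = 15 (U = 6 + (-1 + (3 - 5)*(-5)) = 6 + (-1 - 2*(-5)) = 6 + (-1 + 10) = 6 + 9 = 15)
d(r) = -11 + 2*r (d(r) = ((4 + r) + r) - 1*15 = (4 + 2*r) - 15 = -11 + 2*r)
((11*(-1 - 5) - 1637) + 1516) - d(-28) = ((11*(-1 - 5) - 1637) + 1516) - (-11 + 2*(-28)) = ((11*(-6) - 1637) + 1516) - (-11 - 56) = ((-66 - 1637) + 1516) - 1*(-67) = (-1703 + 1516) + 67 = -187 + 67 = -120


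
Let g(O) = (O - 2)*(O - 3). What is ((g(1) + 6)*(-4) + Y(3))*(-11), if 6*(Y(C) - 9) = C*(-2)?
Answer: 264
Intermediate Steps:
Y(C) = 9 - C/3 (Y(C) = 9 + (C*(-2))/6 = 9 + (-2*C)/6 = 9 - C/3)
g(O) = (-3 + O)*(-2 + O) (g(O) = (-2 + O)*(-3 + O) = (-3 + O)*(-2 + O))
((g(1) + 6)*(-4) + Y(3))*(-11) = (((6 + 1² - 5*1) + 6)*(-4) + (9 - ⅓*3))*(-11) = (((6 + 1 - 5) + 6)*(-4) + (9 - 1))*(-11) = ((2 + 6)*(-4) + 8)*(-11) = (8*(-4) + 8)*(-11) = (-32 + 8)*(-11) = -24*(-11) = 264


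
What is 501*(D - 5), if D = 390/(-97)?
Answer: -438375/97 ≈ -4519.3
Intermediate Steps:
D = -390/97 (D = 390*(-1/97) = -390/97 ≈ -4.0206)
501*(D - 5) = 501*(-390/97 - 5) = 501*(-875/97) = -438375/97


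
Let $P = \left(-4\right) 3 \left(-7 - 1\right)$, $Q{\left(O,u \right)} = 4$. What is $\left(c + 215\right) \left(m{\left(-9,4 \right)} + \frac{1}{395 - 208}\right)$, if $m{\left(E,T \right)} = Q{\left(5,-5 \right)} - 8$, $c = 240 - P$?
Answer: $- \frac{268173}{187} \approx -1434.1$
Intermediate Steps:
$P = 96$ ($P = \left(-12\right) \left(-8\right) = 96$)
$c = 144$ ($c = 240 - 96 = 144$)
$m{\left(E,T \right)} = -4$ ($m{\left(E,T \right)} = 4 - 8 = -4$)
$\left(c + 215\right) \left(m{\left(-9,4 \right)} + \frac{1}{395 - 208}\right) = \left(144 + 215\right) \left(-4 + \frac{1}{395 - 208}\right) = 359 \left(-4 + \frac{1}{187}\right) = 359 \left(- \frac{747}{187}\right) = - \frac{268173}{187}$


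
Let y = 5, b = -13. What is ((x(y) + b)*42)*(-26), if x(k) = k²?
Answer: -13104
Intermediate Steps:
((x(y) + b)*42)*(-26) = ((5² - 13)*42)*(-26) = ((25 - 13)*42)*(-26) = (12*42)*(-26) = 504*(-26) = -13104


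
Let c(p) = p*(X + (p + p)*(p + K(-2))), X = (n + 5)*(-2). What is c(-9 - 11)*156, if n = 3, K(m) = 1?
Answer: -2321280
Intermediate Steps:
X = -16 (X = (3 + 5)*(-2) = 8*(-2) = -16)
c(p) = p*(-16 + 2*p*(1 + p)) (c(p) = p*(-16 + (p + p)*(p + 1)) = p*(-16 + (2*p)*(1 + p)) = p*(-16 + 2*p*(1 + p)))
c(-9 - 11)*156 = (2*(-9 - 11)*(-8 + (-9 - 11) + (-9 - 11)²))*156 = (2*(-20)*(-8 - 20 + (-20)²))*156 = (2*(-20)*(-8 - 20 + 400))*156 = (2*(-20)*372)*156 = -14880*156 = -2321280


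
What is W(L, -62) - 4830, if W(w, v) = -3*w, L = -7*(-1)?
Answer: -4851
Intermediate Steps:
L = 7
W(L, -62) - 4830 = -3*7 - 4830 = -21 - 4830 = -4851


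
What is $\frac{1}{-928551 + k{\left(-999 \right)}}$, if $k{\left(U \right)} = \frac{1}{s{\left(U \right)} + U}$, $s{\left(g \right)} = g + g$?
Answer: $- \frac{2997}{2782867348} \approx -1.0769 \cdot 10^{-6}$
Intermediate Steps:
$s{\left(g \right)} = 2 g$
$k{\left(U \right)} = \frac{1}{3 U}$ ($k{\left(U \right)} = \frac{1}{2 U + U} = \frac{1}{3 U}$)
$\frac{1}{-928551 + k{\left(-999 \right)}} = \frac{1}{-928551 + \frac{1}{3 \left(-999\right)}} = \frac{1}{-928551 + \frac{1}{3} \left(- \frac{1}{999}\right)} = \frac{1}{-928551 - \frac{1}{2997}} = \frac{1}{- \frac{2782867348}{2997}} = - \frac{2997}{2782867348}$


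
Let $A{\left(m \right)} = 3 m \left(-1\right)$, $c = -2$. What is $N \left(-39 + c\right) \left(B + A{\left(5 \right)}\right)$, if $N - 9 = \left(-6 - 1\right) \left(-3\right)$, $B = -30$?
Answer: $55350$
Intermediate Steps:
$A{\left(m \right)} = - 3 m$
$N = 30$ ($N = 9 + \left(-6 - 1\right) \left(-3\right) = 9 - -21 = 9 + 21 = 30$)
$N \left(-39 + c\right) \left(B + A{\left(5 \right)}\right) = 30 \left(-39 - 2\right) \left(-30 - 15\right) = 30 \left(- 41 \left(-30 - 15\right)\right) = 30 \left(\left(-41\right) \left(-45\right)\right) = 30 \cdot 1845 = 55350$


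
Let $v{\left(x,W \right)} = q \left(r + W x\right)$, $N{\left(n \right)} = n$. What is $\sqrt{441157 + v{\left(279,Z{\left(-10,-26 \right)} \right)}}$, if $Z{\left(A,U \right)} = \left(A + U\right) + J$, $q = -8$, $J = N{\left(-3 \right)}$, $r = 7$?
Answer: $\sqrt{528149} \approx 726.74$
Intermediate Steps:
$J = -3$
$Z{\left(A,U \right)} = -3 + A + U$ ($Z{\left(A,U \right)} = \left(A + U\right) - 3 = -3 + A + U$)
$v{\left(x,W \right)} = -56 - 8 W x$ ($v{\left(x,W \right)} = - 8 \left(7 + W x\right) = -56 - 8 W x$)
$\sqrt{441157 + v{\left(279,Z{\left(-10,-26 \right)} \right)}} = \sqrt{441157 - \left(56 + 8 \left(-3 - 10 - 26\right) 279\right)} = \sqrt{441157 - \left(56 - 87048\right)} = \sqrt{441157 + \left(-56 + 87048\right)} = \sqrt{441157 + 86992} = \sqrt{528149}$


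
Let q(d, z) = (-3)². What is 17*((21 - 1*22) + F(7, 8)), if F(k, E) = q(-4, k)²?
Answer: 1360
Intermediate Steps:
q(d, z) = 9
F(k, E) = 81 (F(k, E) = 9² = 81)
17*((21 - 1*22) + F(7, 8)) = 17*((21 - 1*22) + 81) = 17*((21 - 22) + 81) = 17*(-1 + 81) = 17*80 = 1360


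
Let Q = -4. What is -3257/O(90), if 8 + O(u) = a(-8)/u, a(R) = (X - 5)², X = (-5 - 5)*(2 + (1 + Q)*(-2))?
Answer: -58626/1301 ≈ -45.062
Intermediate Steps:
X = -80 (X = (-5 - 5)*(2 + (1 - 4)*(-2)) = -10*(2 - 3*(-2)) = -10*(2 + 6) = -10*8 = -80)
a(R) = 7225 (a(R) = (-80 - 5)² = (-85)² = 7225)
O(u) = -8 + 7225/u
-3257/O(90) = -3257/(-8 + 7225/90) = -3257/(-8 + 7225*(1/90)) = -3257/(-8 + 1445/18) = -3257/1301/18 = -3257*18/1301 = -58626/1301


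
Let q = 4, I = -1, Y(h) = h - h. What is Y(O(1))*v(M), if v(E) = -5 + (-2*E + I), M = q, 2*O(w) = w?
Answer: 0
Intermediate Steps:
O(w) = w/2
Y(h) = 0
M = 4
v(E) = -6 - 2*E (v(E) = -5 + (-2*E - 1) = -5 + (-1 - 2*E) = -6 - 2*E)
Y(O(1))*v(M) = 0*(-6 - 2*4) = 0*(-6 - 8) = 0*(-14) = 0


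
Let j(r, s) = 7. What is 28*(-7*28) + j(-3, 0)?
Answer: -5481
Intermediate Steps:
28*(-7*28) + j(-3, 0) = 28*(-7*28) + 7 = 28*(-196) + 7 = -5488 + 7 = -5481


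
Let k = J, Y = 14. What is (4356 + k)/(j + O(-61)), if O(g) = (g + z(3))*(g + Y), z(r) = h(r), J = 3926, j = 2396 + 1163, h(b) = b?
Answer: 8282/6285 ≈ 1.3177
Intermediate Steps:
j = 3559
z(r) = r
k = 3926
O(g) = (3 + g)*(14 + g) (O(g) = (g + 3)*(g + 14) = (3 + g)*(14 + g))
(4356 + k)/(j + O(-61)) = (4356 + 3926)/(3559 + (42 + (-61)² + 17*(-61))) = 8282/(3559 + (42 + 3721 - 1037)) = 8282/(3559 + 2726) = 8282/6285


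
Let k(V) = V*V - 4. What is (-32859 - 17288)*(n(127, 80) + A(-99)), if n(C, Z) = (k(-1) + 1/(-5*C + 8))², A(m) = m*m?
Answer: -193396882740191/393129 ≈ -4.9194e+8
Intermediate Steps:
A(m) = m²
k(V) = -4 + V² (k(V) = V² - 4 = -4 + V²)
n(C, Z) = (-3 + 1/(8 - 5*C))² (n(C, Z) = ((-4 + (-1)²) + 1/(-5*C + 8))² = ((-4 + 1) + 1/(8 - 5*C))² = (-3 + 1/(8 - 5*C))²)
(-32859 - 17288)*(n(127, 80) + A(-99)) = (-32859 - 17288)*((-23 + 15*127)²/(-8 + 5*127)² + (-99)²) = -50147*((-23 + 1905)²/(-8 + 635)² + 9801) = -50147*(1882²/627² + 9801) = -50147*(3541924*(1/393129) + 9801) = -50147*(3541924/393129 + 9801) = -50147*3856599253/393129 = -193396882740191/393129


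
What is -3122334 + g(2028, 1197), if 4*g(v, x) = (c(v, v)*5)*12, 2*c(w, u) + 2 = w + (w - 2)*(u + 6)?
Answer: 27799491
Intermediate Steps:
c(w, u) = -1 + w/2 + (-2 + w)*(6 + u)/2 (c(w, u) = -1 + (w + (w - 2)*(u + 6))/2 = -1 + (w + (-2 + w)*(6 + u))/2 = -1 + (w/2 + (-2 + w)*(6 + u)/2) = -1 + w/2 + (-2 + w)*(6 + u)/2)
g(v, x) = -105 + 15*v²/2 + 75*v/2 (g(v, x) = (((-7 - v + 7*v/2 + v*v/2)*5)*12)/4 = (((-7 - v + 7*v/2 + v²/2)*5)*12)/4 = (((-7 + v²/2 + 5*v/2)*5)*12)/4 = ((-35 + 5*v²/2 + 25*v/2)*12)/4 = (-420 + 30*v² + 150*v)/4 = -105 + 15*v²/2 + 75*v/2)
-3122334 + g(2028, 1197) = -3122334 + (-105 + (15/2)*2028² + (75/2)*2028) = -3122334 + (-105 + (15/2)*4112784 + 76050) = -3122334 + (-105 + 30845880 + 76050) = -3122334 + 30921825 = 27799491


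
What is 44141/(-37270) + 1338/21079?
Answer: -880580879/785614330 ≈ -1.1209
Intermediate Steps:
44141/(-37270) + 1338/21079 = 44141*(-1/37270) + 1338*(1/21079) = -44141/37270 + 1338/21079 = -880580879/785614330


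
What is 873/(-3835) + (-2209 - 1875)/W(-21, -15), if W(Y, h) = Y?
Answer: 15643807/80535 ≈ 194.25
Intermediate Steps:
873/(-3835) + (-2209 - 1875)/W(-21, -15) = 873/(-3835) + (-2209 - 1875)/(-21) = 873*(-1/3835) - 4084*(-1/21) = -873/3835 + 4084/21 = 15643807/80535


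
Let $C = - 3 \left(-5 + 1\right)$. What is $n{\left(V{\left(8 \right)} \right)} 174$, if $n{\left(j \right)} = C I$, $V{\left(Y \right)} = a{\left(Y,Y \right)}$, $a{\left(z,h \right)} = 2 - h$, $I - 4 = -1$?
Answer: $6264$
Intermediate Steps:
$I = 3$ ($I = 4 - 1 = 3$)
$V{\left(Y \right)} = 2 - Y$
$C = 12$ ($C = \left(-3\right) \left(-4\right) = 12$)
$n{\left(j \right)} = 36$ ($n{\left(j \right)} = 12 \cdot 3 = 36$)
$n{\left(V{\left(8 \right)} \right)} 174 = 36 \cdot 174 = 6264$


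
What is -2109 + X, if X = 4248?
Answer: 2139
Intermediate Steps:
-2109 + X = -2109 + 4248 = 2139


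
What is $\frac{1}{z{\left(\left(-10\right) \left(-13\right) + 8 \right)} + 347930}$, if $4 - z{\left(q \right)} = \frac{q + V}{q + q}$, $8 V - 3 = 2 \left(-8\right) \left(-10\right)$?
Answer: $\frac{2208}{768237005} \approx 2.8741 \cdot 10^{-6}$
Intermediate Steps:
$V = \frac{163}{8}$ ($V = \frac{3}{8} + \frac{2 \left(-8\right) \left(-10\right)}{8} = \frac{3}{8} + \frac{\left(-16\right) \left(-10\right)}{8} = \frac{3}{8} + \frac{1}{8} \cdot 160 = \frac{3}{8} + 20 = \frac{163}{8} \approx 20.375$)
$z{\left(q \right)} = 4 - \frac{\frac{163}{8} + q}{2 q}$ ($z{\left(q \right)} = 4 - \frac{q + \frac{163}{8}}{q + q} = 4 - \frac{\frac{163}{8} + q}{2 q}$)
$\frac{1}{z{\left(\left(-10\right) \left(-13\right) + 8 \right)} + 347930} = \frac{1}{\frac{-163 + 56 \left(\left(-10\right) \left(-13\right) + 8\right)}{16 \left(\left(-10\right) \left(-13\right) + 8\right)} + 347930} = \frac{1}{\frac{-163 + 56 \left(130 + 8\right)}{16 \left(130 + 8\right)} + 347930} = \frac{1}{\frac{-163 + 56 \cdot 138}{16 \cdot 138} + 347930} = \frac{1}{\frac{1}{16} \cdot \frac{1}{138} \left(-163 + 7728\right) + 347930} = \frac{1}{\frac{1}{16} \cdot \frac{1}{138} \cdot 7565 + 347930} = \frac{1}{\frac{7565}{2208} + 347930} = \frac{1}{\frac{768237005}{2208}} = \frac{2208}{768237005}$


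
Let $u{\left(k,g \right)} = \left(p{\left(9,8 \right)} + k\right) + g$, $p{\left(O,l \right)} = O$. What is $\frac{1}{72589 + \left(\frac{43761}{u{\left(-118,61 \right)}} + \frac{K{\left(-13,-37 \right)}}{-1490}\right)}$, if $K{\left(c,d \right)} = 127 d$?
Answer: $\frac{11920}{854431157} \approx 1.3951 \cdot 10^{-5}$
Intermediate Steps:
$u{\left(k,g \right)} = 9 + g + k$ ($u{\left(k,g \right)} = \left(9 + k\right) + g = 9 + g + k$)
$\frac{1}{72589 + \left(\frac{43761}{u{\left(-118,61 \right)}} + \frac{K{\left(-13,-37 \right)}}{-1490}\right)} = \frac{1}{72589 + \left(\frac{43761}{9 + 61 - 118} + \frac{127 \left(-37\right)}{-1490}\right)} = \frac{1}{72589 + \left(\frac{43761}{-48} - - \frac{4699}{1490}\right)} = \frac{1}{72589 + \left(43761 \left(- \frac{1}{48}\right) + \frac{4699}{1490}\right)} = \frac{1}{72589 + \left(- \frac{14587}{16} + \frac{4699}{1490}\right)} = \frac{1}{72589 - \frac{10829723}{11920}} = \frac{1}{\frac{854431157}{11920}} = \frac{11920}{854431157}$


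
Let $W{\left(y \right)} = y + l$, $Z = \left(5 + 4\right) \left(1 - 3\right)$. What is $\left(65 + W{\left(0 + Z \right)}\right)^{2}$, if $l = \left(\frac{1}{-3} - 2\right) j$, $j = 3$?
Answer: $1600$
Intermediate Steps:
$Z = -18$ ($Z = 9 \left(-2\right) = -18$)
$l = -7$ ($l = \left(\frac{1}{-3} - 2\right) 3 = \left(- \frac{1}{3} - 2\right) 3 = \left(- \frac{7}{3}\right) 3 = -7$)
$W{\left(y \right)} = -7 + y$ ($W{\left(y \right)} = y - 7 = -7 + y$)
$\left(65 + W{\left(0 + Z \right)}\right)^{2} = \left(65 + \left(-7 + \left(0 - 18\right)\right)\right)^{2} = \left(65 - 25\right)^{2} = 40^{2} = 1600$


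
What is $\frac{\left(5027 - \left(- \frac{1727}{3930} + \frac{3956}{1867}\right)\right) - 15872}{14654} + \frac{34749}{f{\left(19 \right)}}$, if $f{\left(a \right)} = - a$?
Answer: $- \frac{3737757293318959}{2042897874060} \approx -1829.6$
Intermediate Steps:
$\frac{\left(5027 - \left(- \frac{1727}{3930} + \frac{3956}{1867}\right)\right) - 15872}{14654} + \frac{34749}{f{\left(19 \right)}} = \frac{\left(5027 - \left(- \frac{1727}{3930} + \frac{3956}{1867}\right)\right) - 15872}{14654} + \frac{34749}{\left(-1\right) 19} = \left(\left(5027 - \frac{12322771}{7337310}\right) - 15872\right) \frac{1}{14654} + \frac{34749}{-19} = \left(\left(5027 + \left(- \frac{3956}{1867} + \frac{1727}{3930}\right)\right) - 15872\right) \frac{1}{14654} + 34749 \left(- \frac{1}{19}\right) = \left(\left(5027 - \frac{12322771}{7337310}\right) - 15872\right) \frac{1}{14654} - \frac{34749}{19} = \left(\frac{36872334599}{7337310} - 15872\right) \frac{1}{14654} - \frac{34749}{19} = \left(- \frac{79585449721}{7337310}\right) \frac{1}{14654} - \frac{34749}{19} = - \frac{79585449721}{107520940740} - \frac{34749}{19} = - \frac{3737757293318959}{2042897874060}$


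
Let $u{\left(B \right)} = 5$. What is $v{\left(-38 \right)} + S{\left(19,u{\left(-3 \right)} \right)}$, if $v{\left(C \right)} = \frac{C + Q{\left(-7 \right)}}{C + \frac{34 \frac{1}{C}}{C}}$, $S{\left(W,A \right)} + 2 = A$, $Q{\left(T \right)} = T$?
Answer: $\frac{114747}{27419} \approx 4.1849$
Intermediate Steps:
$S{\left(W,A \right)} = -2 + A$
$v{\left(C \right)} = \frac{-7 + C}{C + \frac{34}{C^{2}}}$ ($v{\left(C \right)} = \frac{C - 7}{C + \frac{34 \frac{1}{C}}{C}} = \frac{-7 + C}{C + \frac{34}{C^{2}}}$)
$v{\left(-38 \right)} + S{\left(19,u{\left(-3 \right)} \right)} = \frac{\left(-38\right)^{2} \left(-7 - 38\right)}{34 + \left(-38\right)^{3}} + \left(-2 + 5\right) = 1444 \frac{1}{34 - 54872} \left(-45\right) + 3 = 1444 \frac{1}{-54838} \left(-45\right) + 3 = 1444 \left(- \frac{1}{54838}\right) \left(-45\right) + 3 = \frac{32490}{27419} + 3 = \frac{114747}{27419}$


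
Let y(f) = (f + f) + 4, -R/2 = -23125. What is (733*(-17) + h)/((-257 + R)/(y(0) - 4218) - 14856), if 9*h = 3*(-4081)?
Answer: 174729296/187947531 ≈ 0.92967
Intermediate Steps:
R = 46250 (R = -2*(-23125) = 46250)
y(f) = 4 + 2*f (y(f) = 2*f + 4 = 4 + 2*f)
h = -4081/3 (h = (3*(-4081))/9 = (⅑)*(-12243) = -4081/3 ≈ -1360.3)
(733*(-17) + h)/((-257 + R)/(y(0) - 4218) - 14856) = (733*(-17) - 4081/3)/((-257 + 46250)/((4 + 2*0) - 4218) - 14856) = (-12461 - 4081/3)/(45993/((4 + 0) - 4218) - 14856) = -41464/(3*(45993/(4 - 4218) - 14856)) = -41464/(3*(45993/(-4214) - 14856)) = -41464/(3*(45993*(-1/4214) - 14856)) = -41464/(3*(-45993/4214 - 14856)) = -41464/(3*(-62649177/4214)) = -41464/3*(-4214/62649177) = 174729296/187947531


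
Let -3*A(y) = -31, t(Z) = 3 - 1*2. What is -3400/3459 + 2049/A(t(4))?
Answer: 21157073/107229 ≈ 197.31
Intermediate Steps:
t(Z) = 1 (t(Z) = 3 - 2 = 1)
A(y) = 31/3 (A(y) = -⅓*(-31) = 31/3)
-3400/3459 + 2049/A(t(4)) = -3400/3459 + 2049/(31/3) = -3400*1/3459 + 2049*(3/31) = -3400/3459 + 6147/31 = 21157073/107229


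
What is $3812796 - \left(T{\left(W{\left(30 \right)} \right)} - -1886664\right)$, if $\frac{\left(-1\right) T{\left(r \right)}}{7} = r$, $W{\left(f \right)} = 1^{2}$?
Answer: $1926139$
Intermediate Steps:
$W{\left(f \right)} = 1$
$T{\left(r \right)} = - 7 r$
$3812796 - \left(T{\left(W{\left(30 \right)} \right)} - -1886664\right) = 3812796 - \left(\left(-7\right) 1 - -1886664\right) = 3812796 - \left(-7 + 1886664\right) = 3812796 - 1886657 = 1926139$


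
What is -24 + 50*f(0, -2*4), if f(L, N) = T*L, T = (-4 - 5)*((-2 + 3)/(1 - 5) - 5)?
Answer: -24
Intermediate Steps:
T = 189/4 (T = -9*(1/(-4) - 5) = -9*(1*(-1/4) - 5) = -9*(-1/4 - 5) = -9*(-21/4) = 189/4 ≈ 47.250)
f(L, N) = 189*L/4
-24 + 50*f(0, -2*4) = -24 + 50*((189/4)*0) = -24 + 50*0 = -24 + 0 = -24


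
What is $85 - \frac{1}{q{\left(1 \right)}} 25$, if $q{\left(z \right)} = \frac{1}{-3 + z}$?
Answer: $135$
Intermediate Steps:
$85 - \frac{1}{q{\left(1 \right)}} 25 = 85 - \frac{1}{\frac{1}{-3 + 1}} \cdot 25 = 85 - \frac{1}{\frac{1}{-2}} \cdot 25 = 85 - \frac{1}{- \frac{1}{2}} \cdot 25 = 85 - \left(-2\right) 25 = 85 - -50 = 85 + 50 = 135$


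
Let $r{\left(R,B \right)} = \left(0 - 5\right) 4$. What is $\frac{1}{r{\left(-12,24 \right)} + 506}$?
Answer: $\frac{1}{486} \approx 0.0020576$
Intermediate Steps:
$r{\left(R,B \right)} = -20$ ($r{\left(R,B \right)} = \left(-5\right) 4 = -20$)
$\frac{1}{r{\left(-12,24 \right)} + 506} = \frac{1}{-20 + 506} = \frac{1}{486}$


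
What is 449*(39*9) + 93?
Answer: 157692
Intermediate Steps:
449*(39*9) + 93 = 449*351 + 93 = 157599 + 93 = 157692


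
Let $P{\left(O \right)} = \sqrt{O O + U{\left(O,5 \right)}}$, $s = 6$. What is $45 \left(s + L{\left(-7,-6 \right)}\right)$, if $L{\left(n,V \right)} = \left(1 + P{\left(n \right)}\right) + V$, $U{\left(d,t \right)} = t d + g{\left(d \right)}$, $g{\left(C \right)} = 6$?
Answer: $45 + 90 \sqrt{5} \approx 246.25$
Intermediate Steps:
$U{\left(d,t \right)} = 6 + d t$ ($U{\left(d,t \right)} = t d + 6 = d t + 6 = 6 + d t$)
$P{\left(O \right)} = \sqrt{6 + O^{2} + 5 O}$ ($P{\left(O \right)} = \sqrt{O O + \left(6 + O 5\right)} = \sqrt{O^{2} + \left(6 + 5 O\right)} = \sqrt{6 + O^{2} + 5 O}$)
$L{\left(n,V \right)} = 1 + V + \sqrt{6 + n^{2} + 5 n}$ ($L{\left(n,V \right)} = \left(1 + \sqrt{6 + n^{2} + 5 n}\right) + V = 1 + V + \sqrt{6 + n^{2} + 5 n}$)
$45 \left(s + L{\left(-7,-6 \right)}\right) = 45 \left(6 + \left(1 - 6 + \sqrt{6 + \left(-7\right)^{2} + 5 \left(-7\right)}\right)\right) = 45 \left(6 + \left(1 - 6 + \sqrt{6 + 49 - 35}\right)\right) = 45 \left(6 + \left(1 - 6 + \sqrt{20}\right)\right) = 45 \left(6 + \left(1 - 6 + 2 \sqrt{5}\right)\right) = 45 \left(6 - \left(5 - 2 \sqrt{5}\right)\right) = 45 \left(1 + 2 \sqrt{5}\right) = 45 + 90 \sqrt{5}$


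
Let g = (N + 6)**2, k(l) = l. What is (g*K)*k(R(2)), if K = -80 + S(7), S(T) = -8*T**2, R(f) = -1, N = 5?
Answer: 57112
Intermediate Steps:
g = 121 (g = (5 + 6)**2 = 11**2 = 121)
K = -472 (K = -80 - 8*7**2 = -80 - 8*49 = -80 - 392 = -472)
(g*K)*k(R(2)) = (121*(-472))*(-1) = -57112*(-1) = 57112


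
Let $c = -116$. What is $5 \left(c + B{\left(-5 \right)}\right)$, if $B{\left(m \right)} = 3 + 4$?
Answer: $-545$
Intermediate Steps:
$B{\left(m \right)} = 7$
$5 \left(c + B{\left(-5 \right)}\right) = 5 \left(-116 + 7\right) = 5 \left(-109\right) = -545$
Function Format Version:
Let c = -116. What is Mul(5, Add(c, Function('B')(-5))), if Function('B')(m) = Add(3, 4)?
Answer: -545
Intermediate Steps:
Function('B')(m) = 7
Mul(5, Add(c, Function('B')(-5))) = Mul(5, Add(-116, 7)) = Mul(5, -109) = -545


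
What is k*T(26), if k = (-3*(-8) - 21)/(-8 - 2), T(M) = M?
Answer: -39/5 ≈ -7.8000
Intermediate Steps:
k = -3/10 (k = (24 - 21)/(-10) = 3*(-⅒) = -3/10 ≈ -0.30000)
k*T(26) = -3/10*26 = -39/5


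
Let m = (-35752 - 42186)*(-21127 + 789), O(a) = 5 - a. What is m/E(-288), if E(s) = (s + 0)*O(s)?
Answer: -1352477/72 ≈ -18784.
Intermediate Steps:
E(s) = s*(5 - s) (E(s) = (s + 0)*(5 - s) = s*(5 - s))
m = 1585103044 (m = -77938*(-20338) = 1585103044)
m/E(-288) = 1585103044/((-288*(5 - 1*(-288)))) = 1585103044/((-288*(5 + 288))) = 1585103044/((-288*293)) = 1585103044/(-84384) = 1585103044*(-1/84384) = -1352477/72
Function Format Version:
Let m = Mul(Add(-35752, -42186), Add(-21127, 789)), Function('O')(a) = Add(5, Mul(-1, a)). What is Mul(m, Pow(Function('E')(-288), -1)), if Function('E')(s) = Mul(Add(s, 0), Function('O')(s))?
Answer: Rational(-1352477, 72) ≈ -18784.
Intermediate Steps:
Function('E')(s) = Mul(s, Add(5, Mul(-1, s))) (Function('E')(s) = Mul(Add(s, 0), Add(5, Mul(-1, s))) = Mul(s, Add(5, Mul(-1, s))))
m = 1585103044 (m = Mul(-77938, -20338) = 1585103044)
Mul(m, Pow(Function('E')(-288), -1)) = Mul(1585103044, Pow(Mul(-288, Add(5, Mul(-1, -288))), -1)) = Mul(1585103044, Pow(Mul(-288, Add(5, 288)), -1)) = Mul(1585103044, Pow(Mul(-288, 293), -1)) = Mul(1585103044, Pow(-84384, -1)) = Mul(1585103044, Rational(-1, 84384)) = Rational(-1352477, 72)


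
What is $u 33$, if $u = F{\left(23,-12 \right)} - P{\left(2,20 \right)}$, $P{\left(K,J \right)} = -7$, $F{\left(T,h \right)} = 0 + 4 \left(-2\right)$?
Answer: $-33$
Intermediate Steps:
$F{\left(T,h \right)} = -8$ ($F{\left(T,h \right)} = 0 - 8 = -8$)
$u = -1$ ($u = -8 - -7 = -8 + 7 = -1$)
$u 33 = \left(-1\right) 33 = -33$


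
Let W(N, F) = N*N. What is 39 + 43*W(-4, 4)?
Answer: 727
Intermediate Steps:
W(N, F) = N²
39 + 43*W(-4, 4) = 39 + 43*(-4)² = 39 + 43*16 = 39 + 688 = 727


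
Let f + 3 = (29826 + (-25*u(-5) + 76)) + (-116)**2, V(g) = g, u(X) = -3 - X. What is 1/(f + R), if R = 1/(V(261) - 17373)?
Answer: 17112/741035159 ≈ 2.3092e-5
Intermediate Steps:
f = 43305 (f = -3 + ((29826 + (-25*(-3 - 1*(-5)) + 76)) + (-116)**2) = -3 + ((29826 + (-25*(-3 + 5) + 76)) + 13456) = -3 + ((29826 + (-25*2 + 76)) + 13456) = -3 + ((29826 + (-50 + 76)) + 13456) = -3 + ((29826 + 26) + 13456) = -3 + (29852 + 13456) = -3 + 43308 = 43305)
R = -1/17112 (R = 1/(261 - 17373) = 1/(-17112) = -1/17112 ≈ -5.8439e-5)
1/(f + R) = 1/(43305 - 1/17112) = 1/(741035159/17112) = 17112/741035159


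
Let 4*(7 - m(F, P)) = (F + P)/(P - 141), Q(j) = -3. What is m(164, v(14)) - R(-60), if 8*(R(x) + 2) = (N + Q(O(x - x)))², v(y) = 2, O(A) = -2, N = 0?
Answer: 9089/1112 ≈ 8.1736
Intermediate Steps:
m(F, P) = 7 - (F + P)/(4*(-141 + P)) (m(F, P) = 7 - (F + P)/(4*(P - 141)) = 7 - (F + P)/(4*(-141 + P)))
R(x) = -7/8 (R(x) = -2 + (0 - 3)²/8 = -2 + (⅛)*(-3)² = -2 + (⅛)*9 = -2 + 9/8 = -7/8)
m(164, v(14)) - R(-60) = (-3948 - 1*164 + 27*2)/(4*(-141 + 2)) - 1*(-7/8) = (¼)*(-3948 - 164 + 54)/(-139) + 7/8 = (¼)*(-1/139)*(-4058) + 7/8 = 2029/278 + 7/8 = 9089/1112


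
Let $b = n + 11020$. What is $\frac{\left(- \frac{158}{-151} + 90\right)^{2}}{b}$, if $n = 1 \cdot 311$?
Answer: $\frac{189007504}{258358131} \approx 0.73157$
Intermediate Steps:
$n = 311$
$b = 11331$ ($b = 311 + 11020 = 11331$)
$\frac{\left(- \frac{158}{-151} + 90\right)^{2}}{b} = \frac{\left(- \frac{158}{-151} + 90\right)^{2}}{11331} = \left(\left(-158\right) \left(- \frac{1}{151}\right) + 90\right)^{2} \cdot \frac{1}{11331} = \left(\frac{158}{151} + 90\right)^{2} \cdot \frac{1}{11331} = \left(\frac{13748}{151}\right)^{2} \cdot \frac{1}{11331} = \frac{189007504}{22801} \cdot \frac{1}{11331} = \frac{189007504}{258358131}$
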